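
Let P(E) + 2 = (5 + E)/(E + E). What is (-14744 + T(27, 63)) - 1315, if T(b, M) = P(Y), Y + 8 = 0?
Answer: -256973/16 ≈ -16061.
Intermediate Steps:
Y = -8 (Y = -8 + 0 = -8)
P(E) = -2 + (5 + E)/(2*E) (P(E) = -2 + (5 + E)/(E + E) = -2 + (5 + E)/((2*E)) = -2 + (5 + E)*(1/(2*E)) = -2 + (5 + E)/(2*E))
T(b, M) = -29/16 (T(b, M) = (½)*(5 - 3*(-8))/(-8) = (½)*(-⅛)*(5 + 24) = (½)*(-⅛)*29 = -29/16)
(-14744 + T(27, 63)) - 1315 = (-14744 - 29/16) - 1315 = -235933/16 - 1315 = -256973/16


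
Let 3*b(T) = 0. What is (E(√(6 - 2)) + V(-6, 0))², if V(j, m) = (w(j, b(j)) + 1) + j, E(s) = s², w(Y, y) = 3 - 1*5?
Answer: 9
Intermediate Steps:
b(T) = 0 (b(T) = (⅓)*0 = 0)
w(Y, y) = -2 (w(Y, y) = 3 - 5 = -2)
V(j, m) = -1 + j (V(j, m) = (-2 + 1) + j = -1 + j)
(E(√(6 - 2)) + V(-6, 0))² = ((√(6 - 2))² + (-1 - 6))² = ((√4)² - 7)² = (2² - 7)² = (4 - 7)² = (-3)² = 9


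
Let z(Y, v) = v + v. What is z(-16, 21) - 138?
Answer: -96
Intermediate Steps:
z(Y, v) = 2*v
z(-16, 21) - 138 = 2*21 - 138 = 42 - 138 = -96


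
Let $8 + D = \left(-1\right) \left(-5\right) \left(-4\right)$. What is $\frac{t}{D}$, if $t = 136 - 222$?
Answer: $\frac{43}{14} \approx 3.0714$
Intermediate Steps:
$D = -28$ ($D = -8 + \left(-1\right) \left(-5\right) \left(-4\right) = -8 + 5 \left(-4\right) = -8 - 20 = -28$)
$t = -86$
$\frac{t}{D} = - \frac{86}{-28} = \left(-86\right) \left(- \frac{1}{28}\right) = \frac{43}{14}$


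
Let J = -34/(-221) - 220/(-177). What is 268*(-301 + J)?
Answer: -184755716/2301 ≈ -80294.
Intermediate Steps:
J = 3214/2301 (J = -34*(-1/221) - 220*(-1/177) = 2/13 + 220/177 = 3214/2301 ≈ 1.3968)
268*(-301 + J) = 268*(-301 + 3214/2301) = 268*(-689387/2301) = -184755716/2301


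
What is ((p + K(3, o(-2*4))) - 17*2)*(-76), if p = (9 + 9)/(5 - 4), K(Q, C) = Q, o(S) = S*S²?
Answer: 988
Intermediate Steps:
o(S) = S³
p = 18 (p = 18/1 = 18*1 = 18)
((p + K(3, o(-2*4))) - 17*2)*(-76) = ((18 + 3) - 17*2)*(-76) = (21 - 34)*(-76) = -13*(-76) = 988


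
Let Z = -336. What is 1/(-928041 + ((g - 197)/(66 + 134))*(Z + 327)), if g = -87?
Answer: -50/46401411 ≈ -1.0776e-6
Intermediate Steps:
1/(-928041 + ((g - 197)/(66 + 134))*(Z + 327)) = 1/(-928041 + ((-87 - 197)/(66 + 134))*(-336 + 327)) = 1/(-928041 - 284/200*(-9)) = 1/(-928041 - 284*1/200*(-9)) = 1/(-928041 - 71/50*(-9)) = 1/(-928041 + 639/50) = 1/(-46401411/50) = -50/46401411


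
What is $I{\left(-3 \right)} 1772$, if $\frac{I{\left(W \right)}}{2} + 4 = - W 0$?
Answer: $-14176$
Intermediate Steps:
$I{\left(W \right)} = -8$ ($I{\left(W \right)} = -8 + 2 - W 0 = -8 + 2 \cdot 0 = -8 + 0 = -8$)
$I{\left(-3 \right)} 1772 = \left(-8\right) 1772 = -14176$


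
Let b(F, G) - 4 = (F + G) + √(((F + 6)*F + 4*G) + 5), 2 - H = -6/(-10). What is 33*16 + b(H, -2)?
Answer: 2657/5 + 2*√46/5 ≈ 534.11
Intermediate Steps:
H = 7/5 (H = 2 - (-6)/(-10) = 2 - (-6)*(-1)/10 = 2 - 1*⅗ = 2 - ⅗ = 7/5 ≈ 1.4000)
b(F, G) = 4 + F + G + √(5 + 4*G + F*(6 + F)) (b(F, G) = 4 + ((F + G) + √(((F + 6)*F + 4*G) + 5)) = 4 + ((F + G) + √(((6 + F)*F + 4*G) + 5)) = 4 + ((F + G) + √((F*(6 + F) + 4*G) + 5)) = 4 + ((F + G) + √((4*G + F*(6 + F)) + 5)) = 4 + ((F + G) + √(5 + 4*G + F*(6 + F))) = 4 + (F + G + √(5 + 4*G + F*(6 + F))) = 4 + F + G + √(5 + 4*G + F*(6 + F)))
33*16 + b(H, -2) = 33*16 + (4 + 7/5 - 2 + √(5 + (7/5)² + 4*(-2) + 6*(7/5))) = 528 + (4 + 7/5 - 2 + √(5 + 49/25 - 8 + 42/5)) = 528 + (4 + 7/5 - 2 + √(184/25)) = 528 + (4 + 7/5 - 2 + 2*√46/5) = 528 + (17/5 + 2*√46/5) = 2657/5 + 2*√46/5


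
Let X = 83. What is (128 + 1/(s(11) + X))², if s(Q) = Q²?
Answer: 681888769/41616 ≈ 16385.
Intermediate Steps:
(128 + 1/(s(11) + X))² = (128 + 1/(11² + 83))² = (128 + 1/(121 + 83))² = (128 + 1/204)² = (26113/204)² = 681888769/41616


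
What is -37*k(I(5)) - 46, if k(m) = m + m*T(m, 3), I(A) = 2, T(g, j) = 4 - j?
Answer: -194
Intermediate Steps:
k(m) = 2*m (k(m) = m + m*(4 - 1*3) = m + m*(4 - 3) = m + m*1 = m + m = 2*m)
-37*k(I(5)) - 46 = -74*2 - 46 = -37*4 - 46 = -148 - 46 = -194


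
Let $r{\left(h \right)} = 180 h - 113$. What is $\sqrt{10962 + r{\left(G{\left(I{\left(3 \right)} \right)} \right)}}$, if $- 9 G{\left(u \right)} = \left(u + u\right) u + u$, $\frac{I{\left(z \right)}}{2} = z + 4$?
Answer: $\sqrt{2729} \approx 52.24$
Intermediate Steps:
$I{\left(z \right)} = 8 + 2 z$ ($I{\left(z \right)} = 2 \left(z + 4\right) = 2 \left(4 + z\right) = 8 + 2 z$)
$G{\left(u \right)} = - \frac{2 u^{2}}{9} - \frac{u}{9}$ ($G{\left(u \right)} = - \frac{\left(u + u\right) u + u}{9} = - \frac{2 u u + u}{9} = - \frac{2 u^{2} + u}{9} = - \frac{u + 2 u^{2}}{9} = - \frac{2 u^{2}}{9} - \frac{u}{9}$)
$r{\left(h \right)} = -113 + 180 h$
$\sqrt{10962 + r{\left(G{\left(I{\left(3 \right)} \right)} \right)}} = \sqrt{10962 + \left(-113 + 180 \left(- \frac{\left(8 + 2 \cdot 3\right) \left(1 + 2 \left(8 + 2 \cdot 3\right)\right)}{9}\right)\right)} = \sqrt{10962 + \left(-113 + 180 \left(- \frac{\left(8 + 6\right) \left(1 + 2 \left(8 + 6\right)\right)}{9}\right)\right)} = \sqrt{10962 + \left(-113 + 180 \left(\left(- \frac{1}{9}\right) 14 \left(1 + 2 \cdot 14\right)\right)\right)} = \sqrt{10962 + \left(-113 + 180 \left(\left(- \frac{1}{9}\right) 14 \left(1 + 28\right)\right)\right)} = \sqrt{10962 + \left(-113 + 180 \left(\left(- \frac{1}{9}\right) 14 \cdot 29\right)\right)} = \sqrt{10962 + \left(-113 + 180 \left(- \frac{406}{9}\right)\right)} = \sqrt{10962 - 8233} = \sqrt{2729}$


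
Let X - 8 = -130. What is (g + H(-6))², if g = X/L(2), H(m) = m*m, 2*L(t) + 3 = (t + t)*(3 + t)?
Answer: 135424/289 ≈ 468.60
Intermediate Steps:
L(t) = -3/2 + t*(3 + t) (L(t) = -3/2 + ((t + t)*(3 + t))/2 = -3/2 + ((2*t)*(3 + t))/2 = -3/2 + (2*t*(3 + t))/2 = -3/2 + t*(3 + t))
X = -122 (X = 8 - 130 = -122)
H(m) = m²
g = -244/17 (g = -122/(-3/2 + 2² + 3*2) = -122/(-3/2 + 4 + 6) = -122/17/2 = -122*2/17 = -244/17 ≈ -14.353)
(g + H(-6))² = (-244/17 + (-6)²)² = (-244/17 + 36)² = (368/17)² = 135424/289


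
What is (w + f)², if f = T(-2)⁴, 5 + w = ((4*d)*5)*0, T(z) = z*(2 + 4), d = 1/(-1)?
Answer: 429774361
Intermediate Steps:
d = -1
T(z) = 6*z (T(z) = z*6 = 6*z)
w = -5 (w = -5 + ((4*(-1))*5)*0 = -5 - 4*5*0 = -5 - 20*0 = -5 + 0 = -5)
f = 20736 (f = (6*(-2))⁴ = (-12)⁴ = 20736)
(w + f)² = (-5 + 20736)² = 20731² = 429774361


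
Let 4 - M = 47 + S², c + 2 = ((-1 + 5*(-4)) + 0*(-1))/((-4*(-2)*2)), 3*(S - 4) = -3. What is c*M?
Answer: 689/4 ≈ 172.25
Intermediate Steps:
S = 3 (S = 4 + (⅓)*(-3) = 4 - 1 = 3)
c = -53/16 (c = -2 + ((-1 + 5*(-4)) + 0*(-1))/((-4*(-2)*2)) = -2 + ((-1 - 20) + 0)/((8*2)) = -2 + (-21 + 0)/16 = -2 - 21*1/16 = -2 - 21/16 = -53/16 ≈ -3.3125)
M = -52 (M = 4 - (47 + 3²) = 4 - (47 + 9) = 4 - 1*56 = 4 - 56 = -52)
c*M = -53/16*(-52) = 689/4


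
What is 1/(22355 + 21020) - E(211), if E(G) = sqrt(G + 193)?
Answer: 1/43375 - 2*sqrt(101) ≈ -20.100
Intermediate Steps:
E(G) = sqrt(193 + G)
1/(22355 + 21020) - E(211) = 1/(22355 + 21020) - sqrt(193 + 211) = 1/43375 - sqrt(404) = 1/43375 - 2*sqrt(101)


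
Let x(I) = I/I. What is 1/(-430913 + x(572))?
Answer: -1/430912 ≈ -2.3207e-6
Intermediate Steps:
x(I) = 1
1/(-430913 + x(572)) = 1/(-430913 + 1) = 1/(-430912) = -1/430912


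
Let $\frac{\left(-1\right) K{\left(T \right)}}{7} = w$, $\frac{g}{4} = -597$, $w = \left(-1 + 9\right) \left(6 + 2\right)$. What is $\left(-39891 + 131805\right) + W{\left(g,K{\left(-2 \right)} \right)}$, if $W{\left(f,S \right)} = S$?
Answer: $91466$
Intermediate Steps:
$w = 64$ ($w = 8 \cdot 8 = 64$)
$g = -2388$ ($g = 4 \left(-597\right) = -2388$)
$K{\left(T \right)} = -448$ ($K{\left(T \right)} = \left(-7\right) 64 = -448$)
$\left(-39891 + 131805\right) + W{\left(g,K{\left(-2 \right)} \right)} = \left(-39891 + 131805\right) - 448 = 91914 - 448 = 91466$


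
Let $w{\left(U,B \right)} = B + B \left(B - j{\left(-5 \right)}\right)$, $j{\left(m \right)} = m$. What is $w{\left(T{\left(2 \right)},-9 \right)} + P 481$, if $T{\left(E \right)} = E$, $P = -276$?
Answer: $-132729$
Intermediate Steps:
$w{\left(U,B \right)} = B + B \left(5 + B\right)$ ($w{\left(U,B \right)} = B + B \left(B - -5\right) = B + B \left(B + 5\right) = B + B \left(5 + B\right)$)
$w{\left(T{\left(2 \right)},-9 \right)} + P 481 = - 9 \left(6 - 9\right) - 132756 = \left(-9\right) \left(-3\right) - 132756 = 27 - 132756 = -132729$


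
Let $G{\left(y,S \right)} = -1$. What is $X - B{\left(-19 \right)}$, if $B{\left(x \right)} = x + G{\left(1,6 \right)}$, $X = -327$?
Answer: $-307$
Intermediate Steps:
$B{\left(x \right)} = -1 + x$ ($B{\left(x \right)} = x - 1 = -1 + x$)
$X - B{\left(-19 \right)} = -327 - \left(-1 - 19\right) = -327 - -20 = -327 + 20 = -307$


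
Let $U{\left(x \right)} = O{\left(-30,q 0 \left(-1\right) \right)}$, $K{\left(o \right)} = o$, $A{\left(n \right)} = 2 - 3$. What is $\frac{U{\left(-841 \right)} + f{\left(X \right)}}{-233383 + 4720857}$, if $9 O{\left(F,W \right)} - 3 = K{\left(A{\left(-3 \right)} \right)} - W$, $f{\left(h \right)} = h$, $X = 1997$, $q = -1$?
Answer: $\frac{17975}{40387266} \approx 0.00044507$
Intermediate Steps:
$A{\left(n \right)} = -1$ ($A{\left(n \right)} = 2 - 3 = -1$)
$O{\left(F,W \right)} = \frac{2}{9} - \frac{W}{9}$ ($O{\left(F,W \right)} = \frac{1}{3} + \frac{-1 - W}{9} = \frac{1}{3} - \left(\frac{1}{9} + \frac{W}{9}\right) = \frac{2}{9} - \frac{W}{9}$)
$U{\left(x \right)} = \frac{2}{9}$ ($U{\left(x \right)} = \frac{2}{9} - \frac{\left(-1\right) 0 \left(-1\right)}{9} = \frac{2}{9} - \frac{0 \left(-1\right)}{9} = \frac{2}{9} - 0 = \frac{2}{9} + 0 = \frac{2}{9}$)
$\frac{U{\left(-841 \right)} + f{\left(X \right)}}{-233383 + 4720857} = \frac{\frac{2}{9} + 1997}{-233383 + 4720857} = \frac{17975}{9 \cdot 4487474} = \frac{17975}{9} \cdot \frac{1}{4487474} = \frac{17975}{40387266}$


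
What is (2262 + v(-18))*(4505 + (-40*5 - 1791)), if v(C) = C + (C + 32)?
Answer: 5676612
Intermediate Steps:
v(C) = 32 + 2*C (v(C) = C + (32 + C) = 32 + 2*C)
(2262 + v(-18))*(4505 + (-40*5 - 1791)) = (2262 + (32 + 2*(-18)))*(4505 + (-40*5 - 1791)) = (2262 + (32 - 36))*(4505 + (-200 - 1791)) = (2262 - 4)*(4505 - 1991) = 2258*2514 = 5676612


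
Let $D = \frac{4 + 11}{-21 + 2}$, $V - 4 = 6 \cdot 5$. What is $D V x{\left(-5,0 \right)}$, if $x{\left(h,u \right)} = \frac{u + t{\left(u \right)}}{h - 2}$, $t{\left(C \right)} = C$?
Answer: $0$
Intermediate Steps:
$x{\left(h,u \right)} = \frac{2 u}{-2 + h}$ ($x{\left(h,u \right)} = \frac{u + u}{h - 2} = \frac{2 u}{-2 + h}$)
$V = 34$ ($V = 4 + 6 \cdot 5 = 4 + 30 = 34$)
$D = - \frac{15}{19}$ ($D = \frac{15}{-19} = 15 \left(- \frac{1}{19}\right) = - \frac{15}{19} \approx -0.78947$)
$D V x{\left(-5,0 \right)} = \left(- \frac{15}{19}\right) 34 \cdot 2 \cdot 0 \frac{1}{-2 - 5} = - \frac{510 \cdot 2 \cdot 0 \frac{1}{-7}}{19} = - \frac{510 \cdot 2 \cdot 0 \left(- \frac{1}{7}\right)}{19} = \left(- \frac{510}{19}\right) 0 = 0$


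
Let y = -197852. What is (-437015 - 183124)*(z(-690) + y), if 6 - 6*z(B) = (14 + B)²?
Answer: 169926561233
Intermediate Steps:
z(B) = 1 - (14 + B)²/6
(-437015 - 183124)*(z(-690) + y) = (-437015 - 183124)*((1 - (14 - 690)²/6) - 197852) = -620139*((1 - ⅙*(-676)²) - 197852) = -620139*((1 - ⅙*456976) - 197852) = -620139*((1 - 228488/3) - 197852) = -620139*(-228485/3 - 197852) = -620139*(-822041/3) = 169926561233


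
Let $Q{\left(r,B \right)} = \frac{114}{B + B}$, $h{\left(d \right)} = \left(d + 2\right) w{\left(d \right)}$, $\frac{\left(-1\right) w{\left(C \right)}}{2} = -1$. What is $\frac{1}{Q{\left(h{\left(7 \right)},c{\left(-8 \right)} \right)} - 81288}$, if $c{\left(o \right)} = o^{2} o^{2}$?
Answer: $- \frac{4096}{332955591} \approx -1.2302 \cdot 10^{-5}$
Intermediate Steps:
$w{\left(C \right)} = 2$ ($w{\left(C \right)} = \left(-2\right) \left(-1\right) = 2$)
$c{\left(o \right)} = o^{4}$
$h{\left(d \right)} = 4 + 2 d$ ($h{\left(d \right)} = \left(d + 2\right) 2 = \left(2 + d\right) 2 = 4 + 2 d$)
$Q{\left(r,B \right)} = \frac{57}{B}$ ($Q{\left(r,B \right)} = \frac{114}{2 B} = 114 \frac{1}{2 B} = \frac{57}{B}$)
$\frac{1}{Q{\left(h{\left(7 \right)},c{\left(-8 \right)} \right)} - 81288} = \frac{1}{\frac{57}{\left(-8\right)^{4}} - 81288} = \frac{1}{\frac{57}{4096} - 81288} = \frac{1}{- \frac{332955591}{4096}} = - \frac{4096}{332955591}$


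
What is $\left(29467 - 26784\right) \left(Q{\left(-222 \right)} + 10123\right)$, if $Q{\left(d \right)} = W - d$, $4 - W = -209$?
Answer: $28327114$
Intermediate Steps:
$W = 213$ ($W = 4 - -209 = 4 + 209 = 213$)
$Q{\left(d \right)} = 213 - d$
$\left(29467 - 26784\right) \left(Q{\left(-222 \right)} + 10123\right) = \left(29467 - 26784\right) \left(\left(213 - -222\right) + 10123\right) = 2683 \left(\left(213 + 222\right) + 10123\right) = 2683 \left(435 + 10123\right) = 2683 \cdot 10558 = 28327114$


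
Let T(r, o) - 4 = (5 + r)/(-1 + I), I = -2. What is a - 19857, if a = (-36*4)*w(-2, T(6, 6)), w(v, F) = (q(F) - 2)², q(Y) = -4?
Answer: -25041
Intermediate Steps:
T(r, o) = 7/3 - r/3 (T(r, o) = 4 + (5 + r)/(-1 - 2) = 4 + (5 + r)/(-3) = 4 + (5 + r)*(-⅓) = 4 + (-5/3 - r/3) = 7/3 - r/3)
w(v, F) = 36 (w(v, F) = (-4 - 2)² = (-6)² = 36)
a = -5184 (a = -36*4*36 = -144*36 = -5184)
a - 19857 = -5184 - 19857 = -25041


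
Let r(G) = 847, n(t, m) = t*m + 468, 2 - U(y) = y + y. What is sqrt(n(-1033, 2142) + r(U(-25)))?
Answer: I*sqrt(2211371) ≈ 1487.1*I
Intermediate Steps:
U(y) = 2 - 2*y (U(y) = 2 - (y + y) = 2 - 2*y)
n(t, m) = 468 + m*t (n(t, m) = m*t + 468 = 468 + m*t)
sqrt(n(-1033, 2142) + r(U(-25))) = sqrt((468 + 2142*(-1033)) + 847) = sqrt((468 - 2212686) + 847) = sqrt(-2212218 + 847) = sqrt(-2211371) = I*sqrt(2211371)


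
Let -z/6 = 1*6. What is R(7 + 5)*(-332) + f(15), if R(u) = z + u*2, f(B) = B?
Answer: 3999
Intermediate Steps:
z = -36 (z = -6*6 = -36)
R(u) = -36 + 2*u (R(u) = -36 + u*2 = -36 + 2*u)
R(7 + 5)*(-332) + f(15) = (-36 + 2*(7 + 5))*(-332) + 15 = (-36 + 2*12)*(-332) + 15 = (-36 + 24)*(-332) + 15 = -12*(-332) + 15 = 3984 + 15 = 3999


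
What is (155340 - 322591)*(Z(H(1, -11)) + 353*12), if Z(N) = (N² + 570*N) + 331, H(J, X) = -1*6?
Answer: -197857933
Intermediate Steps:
H(J, X) = -6
Z(N) = 331 + N² + 570*N
(155340 - 322591)*(Z(H(1, -11)) + 353*12) = (155340 - 322591)*((331 + (-6)² + 570*(-6)) + 353*12) = -167251*((331 + 36 - 3420) + 4236) = -167251*(-3053 + 4236) = -167251*1183 = -197857933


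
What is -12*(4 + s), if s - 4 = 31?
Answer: -468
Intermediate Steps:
s = 35 (s = 4 + 31 = 35)
-12*(4 + s) = -12*(4 + 35) = -12*39 = -468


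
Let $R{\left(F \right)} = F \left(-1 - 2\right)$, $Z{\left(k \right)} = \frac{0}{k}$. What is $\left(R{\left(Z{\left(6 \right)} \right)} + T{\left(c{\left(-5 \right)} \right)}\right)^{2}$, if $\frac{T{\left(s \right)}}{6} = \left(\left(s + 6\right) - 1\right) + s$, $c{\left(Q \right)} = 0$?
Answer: $900$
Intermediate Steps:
$Z{\left(k \right)} = 0$
$R{\left(F \right)} = - 3 F$ ($R{\left(F \right)} = F \left(-3\right) = - 3 F$)
$T{\left(s \right)} = 30 + 12 s$ ($T{\left(s \right)} = 6 \left(\left(\left(s + 6\right) - 1\right) + s\right) = 6 \left(\left(\left(6 + s\right) - 1\right) + s\right) = 6 \left(\left(5 + s\right) + s\right) = 6 \left(5 + 2 s\right) = 30 + 12 s$)
$\left(R{\left(Z{\left(6 \right)} \right)} + T{\left(c{\left(-5 \right)} \right)}\right)^{2} = \left(\left(-3\right) 0 + \left(30 + 12 \cdot 0\right)\right)^{2} = \left(0 + \left(30 + 0\right)\right)^{2} = \left(0 + 30\right)^{2} = 30^{2} = 900$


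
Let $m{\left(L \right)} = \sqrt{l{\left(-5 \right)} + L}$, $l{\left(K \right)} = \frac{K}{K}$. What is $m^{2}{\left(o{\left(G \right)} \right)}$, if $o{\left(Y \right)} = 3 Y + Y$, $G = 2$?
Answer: $9$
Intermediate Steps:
$o{\left(Y \right)} = 4 Y$
$l{\left(K \right)} = 1$
$m{\left(L \right)} = \sqrt{1 + L}$
$m^{2}{\left(o{\left(G \right)} \right)} = \left(\sqrt{1 + 4 \cdot 2}\right)^{2} = \left(\sqrt{1 + 8}\right)^{2} = \left(\sqrt{9}\right)^{2} = 3^{2} = 9$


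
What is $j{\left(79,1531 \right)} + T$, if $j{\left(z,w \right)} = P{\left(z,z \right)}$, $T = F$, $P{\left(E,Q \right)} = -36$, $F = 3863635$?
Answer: $3863599$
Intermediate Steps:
$T = 3863635$
$j{\left(z,w \right)} = -36$
$j{\left(79,1531 \right)} + T = -36 + 3863635 = 3863599$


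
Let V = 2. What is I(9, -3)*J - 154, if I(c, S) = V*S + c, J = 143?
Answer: 275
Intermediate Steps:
I(c, S) = c + 2*S (I(c, S) = 2*S + c = c + 2*S)
I(9, -3)*J - 154 = (9 + 2*(-3))*143 - 154 = (9 - 6)*143 - 154 = 3*143 - 154 = 429 - 154 = 275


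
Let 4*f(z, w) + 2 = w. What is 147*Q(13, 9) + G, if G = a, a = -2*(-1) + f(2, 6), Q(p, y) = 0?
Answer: 3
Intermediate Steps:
f(z, w) = -1/2 + w/4
a = 3 (a = -2*(-1) + (-1/2 + (1/4)*6) = 2 + (-1/2 + 3/2) = 2 + 1 = 3)
G = 3
147*Q(13, 9) + G = 147*0 + 3 = 0 + 3 = 3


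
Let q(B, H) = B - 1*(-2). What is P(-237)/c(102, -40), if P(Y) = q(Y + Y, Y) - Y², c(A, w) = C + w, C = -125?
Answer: 56641/165 ≈ 343.28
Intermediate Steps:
q(B, H) = 2 + B (q(B, H) = B + 2 = 2 + B)
c(A, w) = -125 + w
P(Y) = 2 - Y² + 2*Y (P(Y) = (2 + (Y + Y)) - Y² = (2 + 2*Y) - Y² = 2 - Y² + 2*Y)
P(-237)/c(102, -40) = (2 - 1*(-237)² + 2*(-237))/(-125 - 40) = (2 - 1*56169 - 474)/(-165) = (2 - 56169 - 474)*(-1/165) = -56641*(-1/165) = 56641/165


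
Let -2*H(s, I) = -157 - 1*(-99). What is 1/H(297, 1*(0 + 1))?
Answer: 1/29 ≈ 0.034483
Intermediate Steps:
H(s, I) = 29 (H(s, I) = -(-157 - 1*(-99))/2 = -(-157 + 99)/2 = -1/2*(-58) = 29)
1/H(297, 1*(0 + 1)) = 1/29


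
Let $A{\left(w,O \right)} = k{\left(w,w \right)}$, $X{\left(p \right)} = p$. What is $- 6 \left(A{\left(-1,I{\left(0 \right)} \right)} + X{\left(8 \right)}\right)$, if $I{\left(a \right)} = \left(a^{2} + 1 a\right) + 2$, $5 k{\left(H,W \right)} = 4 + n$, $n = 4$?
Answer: $- \frac{288}{5} \approx -57.6$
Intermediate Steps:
$k{\left(H,W \right)} = \frac{8}{5}$ ($k{\left(H,W \right)} = \frac{4 + 4}{5} = \frac{1}{5} \cdot 8 = \frac{8}{5}$)
$I{\left(a \right)} = 2 + a + a^{2}$ ($I{\left(a \right)} = \left(a^{2} + a\right) + 2 = \left(a + a^{2}\right) + 2 = 2 + a + a^{2}$)
$A{\left(w,O \right)} = \frac{8}{5}$
$- 6 \left(A{\left(-1,I{\left(0 \right)} \right)} + X{\left(8 \right)}\right) = - 6 \left(\frac{8}{5} + 8\right) = \left(-6\right) \frac{48}{5} = - \frac{288}{5}$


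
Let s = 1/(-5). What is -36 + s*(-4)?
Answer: -176/5 ≈ -35.200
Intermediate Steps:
s = -⅕ ≈ -0.20000
-36 + s*(-4) = -36 - ⅕*(-4) = -36 + ⅘ = -176/5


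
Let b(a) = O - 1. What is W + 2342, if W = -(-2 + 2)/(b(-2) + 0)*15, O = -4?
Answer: 2342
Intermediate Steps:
b(a) = -5 (b(a) = -4 - 1 = -5)
W = 0 (W = -(-2 + 2)/(-5 + 0)*15 = -0/(-5)*15 = -0*(-1)/5*15 = -1*0*15 = 0*15 = 0)
W + 2342 = 0 + 2342 = 2342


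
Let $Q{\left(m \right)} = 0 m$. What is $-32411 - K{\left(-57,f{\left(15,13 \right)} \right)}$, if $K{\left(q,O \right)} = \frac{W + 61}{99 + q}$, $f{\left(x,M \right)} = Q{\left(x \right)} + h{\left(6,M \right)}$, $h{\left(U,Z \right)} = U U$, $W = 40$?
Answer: $- \frac{1361363}{42} \approx -32413.0$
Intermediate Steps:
$h{\left(U,Z \right)} = U^{2}$
$Q{\left(m \right)} = 0$
$f{\left(x,M \right)} = 36$ ($f{\left(x,M \right)} = 0 + 6^{2} = 0 + 36 = 36$)
$K{\left(q,O \right)} = \frac{101}{99 + q}$ ($K{\left(q,O \right)} = \frac{40 + 61}{99 + q} = \frac{101}{99 + q}$)
$-32411 - K{\left(-57,f{\left(15,13 \right)} \right)} = -32411 - \frac{101}{99 - 57} = -32411 - \frac{101}{42} = - \frac{1361363}{42}$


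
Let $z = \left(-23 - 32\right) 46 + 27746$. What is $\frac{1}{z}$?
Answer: $\frac{1}{25216} \approx 3.9657 \cdot 10^{-5}$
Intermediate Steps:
$z = 25216$ ($z = \left(-55\right) 46 + 27746 = -2530 + 27746 = 25216$)
$\frac{1}{z} = \frac{1}{25216}$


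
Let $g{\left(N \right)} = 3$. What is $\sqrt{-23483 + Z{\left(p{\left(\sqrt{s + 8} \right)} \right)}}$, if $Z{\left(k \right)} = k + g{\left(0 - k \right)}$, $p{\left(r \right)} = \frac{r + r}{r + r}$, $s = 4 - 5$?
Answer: $i \sqrt{23479} \approx 153.23 i$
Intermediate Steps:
$s = -1$
$p{\left(r \right)} = 1$ ($p{\left(r \right)} = \frac{2 r}{2 r} = 2 r \frac{1}{2 r} = 1$)
$Z{\left(k \right)} = 3 + k$ ($Z{\left(k \right)} = k + 3 = 3 + k$)
$\sqrt{-23483 + Z{\left(p{\left(\sqrt{s + 8} \right)} \right)}} = \sqrt{-23483 + \left(3 + 1\right)} = \sqrt{-23483 + 4} = \sqrt{-23479} = i \sqrt{23479}$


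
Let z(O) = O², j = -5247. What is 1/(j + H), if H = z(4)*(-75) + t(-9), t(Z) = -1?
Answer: -1/6448 ≈ -0.00015509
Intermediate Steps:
H = -1201 (H = 4²*(-75) - 1 = 16*(-75) - 1 = -1200 - 1 = -1201)
1/(j + H) = 1/(-5247 - 1201) = 1/(-6448) = -1/6448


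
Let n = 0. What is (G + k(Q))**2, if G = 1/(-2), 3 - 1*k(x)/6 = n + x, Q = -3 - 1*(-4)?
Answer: 529/4 ≈ 132.25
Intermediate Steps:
Q = 1 (Q = -3 + 4 = 1)
k(x) = 18 - 6*x (k(x) = 18 - 6*(0 + x) = 18 - 6*x)
G = -1/2 ≈ -0.50000
(G + k(Q))**2 = (-1/2 + (18 - 6*1))**2 = (-1/2 + (18 - 6))**2 = (-1/2 + 12)**2 = (23/2)**2 = 529/4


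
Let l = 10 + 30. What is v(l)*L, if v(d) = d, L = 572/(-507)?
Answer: -1760/39 ≈ -45.128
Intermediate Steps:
l = 40
L = -44/39 (L = 572*(-1/507) = -44/39 ≈ -1.1282)
v(l)*L = 40*(-44/39) = -1760/39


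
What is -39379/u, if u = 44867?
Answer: -39379/44867 ≈ -0.87768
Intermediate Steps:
-39379/u = -39379/44867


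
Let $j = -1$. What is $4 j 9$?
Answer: $-36$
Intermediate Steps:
$4 j 9 = 4 \left(-1\right) 9 = \left(-4\right) 9 = -36$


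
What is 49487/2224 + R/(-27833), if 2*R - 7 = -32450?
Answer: 1413448287/61900592 ≈ 22.834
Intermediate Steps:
R = -32443/2 (R = 7/2 + (½)*(-32450) = 7/2 - 16225 = -32443/2 ≈ -16222.)
49487/2224 + R/(-27833) = 49487/2224 - 32443/2/(-27833) = 49487*(1/2224) - 32443/2*(-1/27833) = 49487/2224 + 32443/55666 = 1413448287/61900592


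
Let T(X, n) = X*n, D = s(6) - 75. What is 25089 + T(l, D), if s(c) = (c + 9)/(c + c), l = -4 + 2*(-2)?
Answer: 25679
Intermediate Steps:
l = -8 (l = -4 - 4 = -8)
s(c) = (9 + c)/(2*c) (s(c) = (9 + c)/((2*c)) = (9 + c)*(1/(2*c)) = (9 + c)/(2*c))
D = -295/4 (D = (½)*(9 + 6)/6 - 75 = (½)*(⅙)*15 - 75 = 5/4 - 75 = -295/4 ≈ -73.750)
25089 + T(l, D) = 25089 - 8*(-295/4) = 25089 + 590 = 25679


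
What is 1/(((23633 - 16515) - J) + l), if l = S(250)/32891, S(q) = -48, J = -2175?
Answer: 32891/305656015 ≈ 0.00010761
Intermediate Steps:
l = -48/32891 ≈ -0.0014594
1/(((23633 - 16515) - J) + l) = 1/(((23633 - 16515) - 1*(-2175)) - 48/32891) = 1/((7118 + 2175) - 48/32891) = 1/(9293 - 48/32891) = 1/(305656015/32891) = 32891/305656015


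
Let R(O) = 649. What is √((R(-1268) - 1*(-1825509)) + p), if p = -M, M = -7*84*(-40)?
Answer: √1802638 ≈ 1342.6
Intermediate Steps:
M = 23520 (M = -588*(-40) = 23520)
p = -23520 (p = -1*23520 = -23520)
√((R(-1268) - 1*(-1825509)) + p) = √((649 - 1*(-1825509)) - 23520) = √((649 + 1825509) - 23520) = √(1826158 - 23520) = √1802638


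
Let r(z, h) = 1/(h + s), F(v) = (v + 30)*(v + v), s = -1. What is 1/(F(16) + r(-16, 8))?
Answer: 7/10305 ≈ 0.00067928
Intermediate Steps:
F(v) = 2*v*(30 + v) (F(v) = (30 + v)*(2*v) = 2*v*(30 + v))
r(z, h) = 1/(-1 + h) (r(z, h) = 1/(h - 1) = 1/(-1 + h))
1/(F(16) + r(-16, 8)) = 1/(2*16*(30 + 16) + 1/(-1 + 8)) = 1/(2*16*46 + 1/7) = 1/(1472 + ⅐) = 1/(10305/7) = 7/10305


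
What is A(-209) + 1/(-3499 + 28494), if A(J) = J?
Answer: -5223954/24995 ≈ -209.00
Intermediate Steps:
A(-209) + 1/(-3499 + 28494) = -209 + 1/(-3499 + 28494) = -209 + 1/24995 = -5223954/24995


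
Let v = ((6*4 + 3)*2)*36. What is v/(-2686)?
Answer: -972/1343 ≈ -0.72375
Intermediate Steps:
v = 1944 (v = ((24 + 3)*2)*36 = (27*2)*36 = 54*36 = 1944)
v/(-2686) = 1944/(-2686) = 1944*(-1/2686) = -972/1343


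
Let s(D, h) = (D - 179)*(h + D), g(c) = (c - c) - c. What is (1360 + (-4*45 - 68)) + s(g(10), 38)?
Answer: -4180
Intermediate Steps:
g(c) = -c (g(c) = 0 - c = -c)
s(D, h) = (-179 + D)*(D + h)
(1360 + (-4*45 - 68)) + s(g(10), 38) = (1360 + (-4*45 - 68)) + ((-1*10)² - (-179)*10 - 179*38 - 1*10*38) = (1360 + (-180 - 68)) + ((-10)² - 179*(-10) - 6802 - 10*38) = (1360 - 248) + (100 + 1790 - 6802 - 380) = 1112 - 5292 = -4180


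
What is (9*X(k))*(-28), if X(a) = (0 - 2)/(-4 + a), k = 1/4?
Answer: -672/5 ≈ -134.40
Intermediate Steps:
k = 1/4 (k = 1*(1/4) = 1/4 ≈ 0.25000)
X(a) = -2/(-4 + a)
(9*X(k))*(-28) = (9*(-2/(-4 + 1/4)))*(-28) = (9*(-2/(-15/4)))*(-28) = (9*(-2*(-4/15)))*(-28) = (9*(8/15))*(-28) = (24/5)*(-28) = -672/5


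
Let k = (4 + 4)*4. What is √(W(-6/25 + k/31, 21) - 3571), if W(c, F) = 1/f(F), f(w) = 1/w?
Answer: 5*I*√142 ≈ 59.582*I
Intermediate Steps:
k = 32 (k = 8*4 = 32)
W(c, F) = F (W(c, F) = 1/(1/F) = F)
√(W(-6/25 + k/31, 21) - 3571) = √(21 - 3571) = √(-3550) = 5*I*√142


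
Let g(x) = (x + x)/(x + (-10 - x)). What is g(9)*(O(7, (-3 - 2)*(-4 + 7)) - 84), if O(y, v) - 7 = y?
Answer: 126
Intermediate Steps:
O(y, v) = 7 + y
g(x) = -x/5 (g(x) = (2*x)/(-10) = (2*x)*(-1/10) = -x/5)
g(9)*(O(7, (-3 - 2)*(-4 + 7)) - 84) = (-1/5*9)*((7 + 7) - 84) = -9*(14 - 84)/5 = -9/5*(-70) = 126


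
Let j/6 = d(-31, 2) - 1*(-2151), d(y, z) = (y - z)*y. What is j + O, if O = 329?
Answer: 19373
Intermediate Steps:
d(y, z) = y*(y - z)
j = 19044 (j = 6*(-31*(-31 - 1*2) - 1*(-2151)) = 6*(-31*(-31 - 2) + 2151) = 6*(-31*(-33) + 2151) = 6*(1023 + 2151) = 6*3174 = 19044)
j + O = 19044 + 329 = 19373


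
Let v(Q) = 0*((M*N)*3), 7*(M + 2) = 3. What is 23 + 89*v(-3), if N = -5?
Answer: 23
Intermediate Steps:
M = -11/7 (M = -2 + (⅐)*3 = -2 + 3/7 = -11/7 ≈ -1.5714)
v(Q) = 0 (v(Q) = 0*(-11/7*(-5)*3) = 0*((55/7)*3) = 0*(165/7) = 0)
23 + 89*v(-3) = 23 + 89*0 = 23 + 0 = 23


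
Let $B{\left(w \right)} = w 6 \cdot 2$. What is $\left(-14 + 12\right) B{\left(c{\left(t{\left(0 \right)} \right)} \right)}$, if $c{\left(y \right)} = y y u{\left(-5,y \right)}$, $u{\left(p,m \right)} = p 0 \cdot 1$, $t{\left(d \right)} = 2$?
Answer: $0$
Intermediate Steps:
$u{\left(p,m \right)} = 0$ ($u{\left(p,m \right)} = 0 \cdot 1 = 0$)
$c{\left(y \right)} = 0$ ($c{\left(y \right)} = y y 0 = y^{2} \cdot 0 = 0$)
$B{\left(w \right)} = 12 w$ ($B{\left(w \right)} = 6 w 2 = 12 w$)
$\left(-14 + 12\right) B{\left(c{\left(t{\left(0 \right)} \right)} \right)} = \left(-14 + 12\right) 12 \cdot 0 = \left(-2\right) 0 = 0$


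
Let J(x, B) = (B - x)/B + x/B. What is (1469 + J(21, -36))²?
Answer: 2160900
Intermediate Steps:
J(x, B) = x/B + (B - x)/B (J(x, B) = (B - x)/B + x/B = x/B + (B - x)/B)
(1469 + J(21, -36))² = (1469 + 1)² = 1470² = 2160900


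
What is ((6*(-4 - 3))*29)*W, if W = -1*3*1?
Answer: 3654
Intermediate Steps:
W = -3 (W = -3*1 = -3)
((6*(-4 - 3))*29)*W = ((6*(-4 - 3))*29)*(-3) = ((6*(-7))*29)*(-3) = -42*29*(-3) = -1218*(-3) = 3654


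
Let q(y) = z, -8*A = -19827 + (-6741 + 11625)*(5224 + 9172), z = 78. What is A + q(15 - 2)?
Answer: -70289613/8 ≈ -8.7862e+6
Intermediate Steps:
A = -70290237/8 (A = -(-19827 + (-6741 + 11625)*(5224 + 9172))/8 = -(-19827 + 4884*14396)/8 = -(-19827 + 70310064)/8 = -⅛*70290237 = -70290237/8 ≈ -8.7863e+6)
q(y) = 78
A + q(15 - 2) = -70290237/8 + 78 = -70289613/8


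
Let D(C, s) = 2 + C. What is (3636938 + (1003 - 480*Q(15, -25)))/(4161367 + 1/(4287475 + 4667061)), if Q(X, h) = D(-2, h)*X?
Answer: 32576073650376/37263110610713 ≈ 0.87422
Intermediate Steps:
Q(X, h) = 0 (Q(X, h) = (2 - 2)*X = 0*X = 0)
(3636938 + (1003 - 480*Q(15, -25)))/(4161367 + 1/(4287475 + 4667061)) = (3636938 + (1003 - 480*0))/(4161367 + 1/(4287475 + 4667061)) = (3636938 + (1003 + 0))/(4161367 + 1/8954536) = (3636938 + 1003)/(4161367 + 1/8954536) = 3637941/(37263110610713/8954536) = 3637941*(8954536/37263110610713) = 32576073650376/37263110610713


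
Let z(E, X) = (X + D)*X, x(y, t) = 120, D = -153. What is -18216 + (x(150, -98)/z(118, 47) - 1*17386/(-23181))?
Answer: -1051820436470/57743871 ≈ -18215.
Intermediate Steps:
z(E, X) = X*(-153 + X) (z(E, X) = (X - 153)*X = (-153 + X)*X = X*(-153 + X))
-18216 + (x(150, -98)/z(118, 47) - 1*17386/(-23181)) = -18216 + (120/((47*(-153 + 47))) - 1*17386/(-23181)) = -18216 + (120/((47*(-106))) - 17386*(-1/23181)) = -18216 + (120/(-4982) + 17386/23181) = -18216 + (120*(-1/4982) + 17386/23181) = -18216 + (-60/2491 + 17386/23181) = -18216 + 41917666/57743871 = -1051820436470/57743871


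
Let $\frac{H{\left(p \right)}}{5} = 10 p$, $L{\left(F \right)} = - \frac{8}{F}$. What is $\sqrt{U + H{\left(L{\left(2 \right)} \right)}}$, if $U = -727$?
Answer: $3 i \sqrt{103} \approx 30.447 i$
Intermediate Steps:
$H{\left(p \right)} = 50 p$ ($H{\left(p \right)} = 5 \cdot 10 p = 50 p$)
$\sqrt{U + H{\left(L{\left(2 \right)} \right)}} = \sqrt{-727 + 50 \left(- \frac{8}{2}\right)} = \sqrt{-727 + 50 \left(\left(-8\right) \frac{1}{2}\right)} = \sqrt{-727 + 50 \left(-4\right)} = \sqrt{-727 - 200} = \sqrt{-927} = 3 i \sqrt{103}$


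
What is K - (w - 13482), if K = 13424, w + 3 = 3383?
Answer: 23526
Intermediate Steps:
w = 3380 (w = -3 + 3383 = 3380)
K - (w - 13482) = 13424 - (3380 - 13482) = 13424 - 1*(-10102) = 13424 + 10102 = 23526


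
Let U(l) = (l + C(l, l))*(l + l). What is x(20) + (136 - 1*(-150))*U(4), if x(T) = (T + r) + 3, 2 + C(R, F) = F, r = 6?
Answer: 13757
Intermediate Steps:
C(R, F) = -2 + F
x(T) = 9 + T (x(T) = (T + 6) + 3 = (6 + T) + 3 = 9 + T)
U(l) = 2*l*(-2 + 2*l) (U(l) = (l + (-2 + l))*(l + l) = (-2 + 2*l)*(2*l) = 2*l*(-2 + 2*l))
x(20) + (136 - 1*(-150))*U(4) = (9 + 20) + (136 - 1*(-150))*(4*4*(-1 + 4)) = 29 + (136 + 150)*(4*4*3) = 29 + 286*48 = 29 + 13728 = 13757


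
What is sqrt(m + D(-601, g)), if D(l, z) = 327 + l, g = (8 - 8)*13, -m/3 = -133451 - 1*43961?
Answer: sqrt(531962) ≈ 729.36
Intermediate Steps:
m = 532236 (m = -3*(-133451 - 1*43961) = -3*(-133451 - 43961) = -3*(-177412) = 532236)
g = 0 (g = 0*13 = 0)
sqrt(m + D(-601, g)) = sqrt(532236 + (327 - 601)) = sqrt(532236 - 274) = sqrt(531962)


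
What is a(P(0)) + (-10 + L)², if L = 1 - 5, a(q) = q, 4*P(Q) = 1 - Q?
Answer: 785/4 ≈ 196.25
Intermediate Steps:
P(Q) = ¼ - Q/4 (P(Q) = (1 - Q)/4 = ¼ - Q/4)
L = -4
a(P(0)) + (-10 + L)² = (¼ - ¼*0) + (-10 - 4)² = (¼ + 0) + (-14)² = ¼ + 196 = 785/4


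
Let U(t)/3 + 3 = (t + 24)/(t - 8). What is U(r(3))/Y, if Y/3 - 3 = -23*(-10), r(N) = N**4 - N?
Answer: -54/8155 ≈ -0.0066217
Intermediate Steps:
Y = 699 (Y = 9 + 3*(-23*(-10)) = 9 + 3*230 = 9 + 690 = 699)
U(t) = -9 + 3*(24 + t)/(-8 + t) (U(t) = -9 + 3*((t + 24)/(t - 8)) = -9 + 3*((24 + t)/(-8 + t)) = -9 + 3*(24 + t)/(-8 + t))
U(r(3))/Y = (6*(24 - (3**4 - 1*3))/(-8 + (3**4 - 1*3)))/699 = (6*(24 - (81 - 3))/(-8 + (81 - 3)))*(1/699) = (6*(24 - 1*78)/(-8 + 78))*(1/699) = (6*(24 - 78)/70)*(1/699) = (6*(1/70)*(-54))*(1/699) = -162/35*1/699 = -54/8155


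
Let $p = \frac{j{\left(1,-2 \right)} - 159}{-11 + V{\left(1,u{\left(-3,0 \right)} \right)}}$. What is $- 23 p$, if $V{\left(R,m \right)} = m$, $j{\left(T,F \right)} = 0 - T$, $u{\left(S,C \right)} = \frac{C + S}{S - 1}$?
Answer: $- \frac{14720}{41} \approx -359.02$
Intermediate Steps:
$u{\left(S,C \right)} = \frac{C + S}{-1 + S}$
$j{\left(T,F \right)} = - T$
$p = \frac{640}{41}$ ($p = \frac{\left(-1\right) 1 - 159}{-11 + \frac{0 - 3}{-1 - 3}} = \frac{-1 - 159}{-11 + \frac{1}{-4} \left(-3\right)} = - \frac{160}{-11 - - \frac{3}{4}} = - \frac{160}{-11 + \frac{3}{4}} = - \frac{160}{- \frac{41}{4}} = \left(-160\right) \left(- \frac{4}{41}\right) = \frac{640}{41} \approx 15.61$)
$- 23 p = \left(-23\right) \frac{640}{41} = - \frac{14720}{41}$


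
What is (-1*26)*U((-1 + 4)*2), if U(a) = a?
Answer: -156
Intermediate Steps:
(-1*26)*U((-1 + 4)*2) = (-1*26)*((-1 + 4)*2) = -78*2 = -26*6 = -156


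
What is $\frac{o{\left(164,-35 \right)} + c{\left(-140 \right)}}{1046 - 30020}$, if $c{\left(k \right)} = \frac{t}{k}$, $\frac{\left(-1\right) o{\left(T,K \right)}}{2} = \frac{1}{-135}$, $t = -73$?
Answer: $- \frac{2027}{109521720} \approx -1.8508 \cdot 10^{-5}$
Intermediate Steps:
$o{\left(T,K \right)} = \frac{2}{135}$ ($o{\left(T,K \right)} = - \frac{2}{-135} = \left(-2\right) \left(- \frac{1}{135}\right) = \frac{2}{135}$)
$c{\left(k \right)} = - \frac{73}{k}$
$\frac{o{\left(164,-35 \right)} + c{\left(-140 \right)}}{1046 - 30020} = \frac{\frac{2}{135} - \frac{73}{-140}}{1046 - 30020} = \frac{\frac{2}{135} - - \frac{73}{140}}{-28974} = \left(\frac{2}{135} + \frac{73}{140}\right) \left(- \frac{1}{28974}\right) = \frac{2027}{3780} \left(- \frac{1}{28974}\right) = - \frac{2027}{109521720}$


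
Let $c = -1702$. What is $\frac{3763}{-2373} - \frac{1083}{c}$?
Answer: $- \frac{3834667}{4038846} \approx -0.94945$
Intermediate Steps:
$\frac{3763}{-2373} - \frac{1083}{c} = \frac{3763}{-2373} - \frac{1083}{-1702} = 3763 \left(- \frac{1}{2373}\right) - - \frac{1083}{1702} = - \frac{3763}{2373} + \frac{1083}{1702} = - \frac{3834667}{4038846}$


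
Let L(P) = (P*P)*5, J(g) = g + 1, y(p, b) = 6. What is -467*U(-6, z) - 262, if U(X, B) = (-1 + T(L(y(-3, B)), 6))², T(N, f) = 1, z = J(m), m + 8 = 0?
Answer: -262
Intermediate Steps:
m = -8 (m = -8 + 0 = -8)
J(g) = 1 + g
z = -7 (z = 1 - 8 = -7)
L(P) = 5*P² (L(P) = P²*5 = 5*P²)
U(X, B) = 0 (U(X, B) = (-1 + 1)² = 0² = 0)
-467*U(-6, z) - 262 = -467*0 - 262 = 0 - 262 = -262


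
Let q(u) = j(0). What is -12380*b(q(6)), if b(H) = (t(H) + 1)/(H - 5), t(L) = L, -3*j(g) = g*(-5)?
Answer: 2476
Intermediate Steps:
j(g) = 5*g/3 (j(g) = -g*(-5)/3 = -(-5)*g/3 = 5*g/3)
q(u) = 0 (q(u) = (5/3)*0 = 0)
b(H) = (1 + H)/(-5 + H) (b(H) = (H + 1)/(H - 5) = (1 + H)/(-5 + H))
-12380*b(q(6)) = -12380*(1 + 0)/(-5 + 0) = -12380/(-5) = -(-2476) = -12380*(-1/5) = 2476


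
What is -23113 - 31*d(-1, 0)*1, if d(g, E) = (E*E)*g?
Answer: -23113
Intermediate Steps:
d(g, E) = g*E² (d(g, E) = E²*g = g*E²)
-23113 - 31*d(-1, 0)*1 = -23113 - (-31)*0²*1 = -23113 - (-31)*0*1 = -23113 - 31*0*1 = -23113 + 0*1 = -23113 + 0 = -23113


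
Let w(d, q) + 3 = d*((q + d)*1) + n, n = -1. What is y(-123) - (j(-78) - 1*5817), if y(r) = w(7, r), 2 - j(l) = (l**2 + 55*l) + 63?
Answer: 6856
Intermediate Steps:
j(l) = -61 - l**2 - 55*l (j(l) = 2 - ((l**2 + 55*l) + 63) = 2 - (63 + l**2 + 55*l) = 2 + (-63 - l**2 - 55*l) = -61 - l**2 - 55*l)
w(d, q) = -4 + d*(d + q) (w(d, q) = -3 + (d*((q + d)*1) - 1) = -3 + (d*((d + q)*1) - 1) = -3 + (d*(d + q) - 1) = -3 + (-1 + d*(d + q)) = -4 + d*(d + q))
y(r) = 45 + 7*r (y(r) = -4 + 7**2 + 7*r = -4 + 49 + 7*r = 45 + 7*r)
y(-123) - (j(-78) - 1*5817) = (45 + 7*(-123)) - ((-61 - 1*(-78)**2 - 55*(-78)) - 1*5817) = (45 - 861) - ((-61 - 1*6084 + 4290) - 5817) = -816 - ((-61 - 6084 + 4290) - 5817) = -816 - (-1855 - 5817) = -816 - 1*(-7672) = -816 + 7672 = 6856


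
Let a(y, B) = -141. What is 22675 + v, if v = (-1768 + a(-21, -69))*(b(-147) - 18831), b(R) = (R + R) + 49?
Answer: 36438759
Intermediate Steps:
b(R) = 49 + 2*R (b(R) = 2*R + 49 = 49 + 2*R)
v = 36416084 (v = (-1768 - 141)*((49 + 2*(-147)) - 18831) = -1909*((49 - 294) - 18831) = -1909*(-245 - 18831) = -1909*(-19076) = 36416084)
22675 + v = 22675 + 36416084 = 36438759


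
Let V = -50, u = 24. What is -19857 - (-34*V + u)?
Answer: -21581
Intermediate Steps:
-19857 - (-34*V + u) = -19857 - (-34*(-50) + 24) = -19857 - (1700 + 24) = -19857 - 1*1724 = -19857 - 1724 = -21581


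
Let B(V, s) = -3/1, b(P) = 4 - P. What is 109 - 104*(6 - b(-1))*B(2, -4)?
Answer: 421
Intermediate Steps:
B(V, s) = -3 (B(V, s) = -3*1 = -3)
109 - 104*(6 - b(-1))*B(2, -4) = 109 - 104*(6 - (4 - 1*(-1)))*(-3) = 109 - 104*(6 - (4 + 1))*(-3) = 109 - 104*(6 - 1*5)*(-3) = 109 - 104*(6 - 5)*(-3) = 109 - 104*(-3) = 109 + 312 = 421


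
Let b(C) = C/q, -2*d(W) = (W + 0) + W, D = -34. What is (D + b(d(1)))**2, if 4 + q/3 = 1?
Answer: 93025/81 ≈ 1148.5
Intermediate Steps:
d(W) = -W (d(W) = -((W + 0) + W)/2 = -(W + W)/2 = -W)
q = -9 (q = -12 + 3*1 = -12 + 3 = -9)
b(C) = -C/9 (b(C) = C/(-9) = C*(-1/9) = -C/9)
(D + b(d(1)))**2 = (-34 - (-1)/9)**2 = (-34 - 1/9*(-1))**2 = (-34 + 1/9)**2 = (-305/9)**2 = 93025/81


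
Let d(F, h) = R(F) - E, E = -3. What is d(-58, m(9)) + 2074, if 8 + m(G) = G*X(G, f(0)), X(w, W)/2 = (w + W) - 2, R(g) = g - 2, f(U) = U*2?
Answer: 2017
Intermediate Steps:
f(U) = 2*U
R(g) = -2 + g
X(w, W) = -4 + 2*W + 2*w (X(w, W) = 2*((w + W) - 2) = 2*((W + w) - 2) = 2*(-2 + W + w) = -4 + 2*W + 2*w)
m(G) = -8 + G*(-4 + 2*G) (m(G) = -8 + G*(-4 + 2*(2*0) + 2*G) = -8 + G*(-4 + 2*0 + 2*G) = -8 + G*(-4 + 0 + 2*G) = -8 + G*(-4 + 2*G))
d(F, h) = 1 + F (d(F, h) = (-2 + F) - 1*(-3) = (-2 + F) + 3 = 1 + F)
d(-58, m(9)) + 2074 = (1 - 58) + 2074 = -57 + 2074 = 2017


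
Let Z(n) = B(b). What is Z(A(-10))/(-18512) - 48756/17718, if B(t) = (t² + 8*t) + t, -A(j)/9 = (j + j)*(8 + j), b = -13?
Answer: -2895809/1051268 ≈ -2.7546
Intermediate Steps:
A(j) = -18*j*(8 + j) (A(j) = -9*(j + j)*(8 + j) = -9*2*j*(8 + j) = -18*j*(8 + j))
B(t) = t² + 9*t
Z(n) = 52 (Z(n) = -13*(9 - 13) = -13*(-4) = 52)
Z(A(-10))/(-18512) - 48756/17718 = 52/(-18512) - 48756/17718 = 52*(-1/18512) - 48756*1/17718 = -1/356 - 8126/2953 = -2895809/1051268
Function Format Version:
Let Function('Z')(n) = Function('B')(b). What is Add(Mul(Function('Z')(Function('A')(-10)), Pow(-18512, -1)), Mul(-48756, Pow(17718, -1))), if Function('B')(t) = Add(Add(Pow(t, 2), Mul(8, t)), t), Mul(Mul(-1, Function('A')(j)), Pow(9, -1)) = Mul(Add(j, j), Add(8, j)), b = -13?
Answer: Rational(-2895809, 1051268) ≈ -2.7546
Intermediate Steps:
Function('A')(j) = Mul(-18, j, Add(8, j)) (Function('A')(j) = Mul(-9, Mul(Add(j, j), Add(8, j))) = Mul(-9, Mul(Mul(2, j), Add(8, j))) = Mul(-9, Mul(2, j, Add(8, j))) = Mul(-18, j, Add(8, j)))
Function('B')(t) = Add(Pow(t, 2), Mul(9, t))
Function('Z')(n) = 52 (Function('Z')(n) = Mul(-13, Add(9, -13)) = Mul(-13, -4) = 52)
Add(Mul(Function('Z')(Function('A')(-10)), Pow(-18512, -1)), Mul(-48756, Pow(17718, -1))) = Add(Mul(52, Pow(-18512, -1)), Mul(-48756, Pow(17718, -1))) = Add(Mul(52, Rational(-1, 18512)), Mul(-48756, Rational(1, 17718))) = Add(Rational(-1, 356), Rational(-8126, 2953)) = Rational(-2895809, 1051268)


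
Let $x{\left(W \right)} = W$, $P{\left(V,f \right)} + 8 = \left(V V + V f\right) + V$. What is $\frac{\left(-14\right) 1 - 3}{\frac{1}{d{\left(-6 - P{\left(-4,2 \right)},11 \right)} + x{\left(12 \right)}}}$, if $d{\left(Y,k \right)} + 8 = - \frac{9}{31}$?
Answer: $- \frac{1955}{31} \approx -63.065$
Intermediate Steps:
$P{\left(V,f \right)} = -8 + V + V^{2} + V f$ ($P{\left(V,f \right)} = -8 + \left(\left(V V + V f\right) + V\right) = -8 + \left(\left(V^{2} + V f\right) + V\right) = -8 + \left(V + V^{2} + V f\right) = -8 + V + V^{2} + V f$)
$d{\left(Y,k \right)} = - \frac{257}{31}$ ($d{\left(Y,k \right)} = -8 - \frac{9}{31} = - \frac{257}{31}$)
$\frac{\left(-14\right) 1 - 3}{\frac{1}{d{\left(-6 - P{\left(-4,2 \right)},11 \right)} + x{\left(12 \right)}}} = \frac{\left(-14\right) 1 - 3}{\frac{1}{- \frac{257}{31} + 12}} = \frac{-14 - 3}{\frac{1}{\frac{115}{31}}} = - \frac{17}{\frac{31}{115}} = \left(-17\right) \frac{115}{31} = - \frac{1955}{31}$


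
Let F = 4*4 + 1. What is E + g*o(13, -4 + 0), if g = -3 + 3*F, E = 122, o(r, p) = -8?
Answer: -262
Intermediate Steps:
F = 17 (F = 16 + 1 = 17)
g = 48 (g = -3 + 3*17 = -3 + 51 = 48)
E + g*o(13, -4 + 0) = 122 + 48*(-8) = 122 - 384 = -262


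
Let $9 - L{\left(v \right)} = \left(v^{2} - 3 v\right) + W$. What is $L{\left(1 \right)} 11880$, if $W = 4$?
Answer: $83160$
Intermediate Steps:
$L{\left(v \right)} = 5 - v^{2} + 3 v$ ($L{\left(v \right)} = 9 - \left(\left(v^{2} - 3 v\right) + 4\right) = 9 - \left(4 + v^{2} - 3 v\right) = 5 - v^{2} + 3 v$)
$L{\left(1 \right)} 11880 = \left(5 - 1^{2} + 3 \cdot 1\right) 11880 = \left(5 - 1 + 3\right) 11880 = 7 \cdot 11880 = 83160$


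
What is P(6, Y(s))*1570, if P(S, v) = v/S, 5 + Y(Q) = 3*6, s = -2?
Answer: 10205/3 ≈ 3401.7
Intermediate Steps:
Y(Q) = 13 (Y(Q) = -5 + 3*6 = -5 + 18 = 13)
P(6, Y(s))*1570 = (13/6)*1570 = 10205/3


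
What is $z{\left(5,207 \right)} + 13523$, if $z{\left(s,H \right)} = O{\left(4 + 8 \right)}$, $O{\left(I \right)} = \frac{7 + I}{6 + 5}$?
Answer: $\frac{148772}{11} \approx 13525.0$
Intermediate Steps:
$O{\left(I \right)} = \frac{7}{11} + \frac{I}{11}$ ($O{\left(I \right)} = \frac{7 + I}{11} = \left(7 + I\right) \frac{1}{11} = \frac{7}{11} + \frac{I}{11}$)
$z{\left(s,H \right)} = \frac{19}{11}$ ($z{\left(s,H \right)} = \frac{7}{11} + \frac{4 + 8}{11} = \frac{7}{11} + \frac{1}{11} \cdot 12 = \frac{7}{11} + \frac{12}{11} = \frac{19}{11}$)
$z{\left(5,207 \right)} + 13523 = \frac{19}{11} + 13523 = \frac{148772}{11}$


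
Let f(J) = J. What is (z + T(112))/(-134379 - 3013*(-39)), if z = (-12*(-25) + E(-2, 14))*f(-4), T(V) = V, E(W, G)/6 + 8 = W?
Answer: 106/2109 ≈ 0.050261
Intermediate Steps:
E(W, G) = -48 + 6*W
z = -960 (z = (-12*(-25) + (-48 + 6*(-2)))*(-4) = (300 + (-48 - 12))*(-4) = (300 - 60)*(-4) = 240*(-4) = -960)
(z + T(112))/(-134379 - 3013*(-39)) = (-960 + 112)/(-134379 - 3013*(-39)) = -848/(-134379 + 117507) = -848/(-16872) = -848*(-1/16872) = 106/2109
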